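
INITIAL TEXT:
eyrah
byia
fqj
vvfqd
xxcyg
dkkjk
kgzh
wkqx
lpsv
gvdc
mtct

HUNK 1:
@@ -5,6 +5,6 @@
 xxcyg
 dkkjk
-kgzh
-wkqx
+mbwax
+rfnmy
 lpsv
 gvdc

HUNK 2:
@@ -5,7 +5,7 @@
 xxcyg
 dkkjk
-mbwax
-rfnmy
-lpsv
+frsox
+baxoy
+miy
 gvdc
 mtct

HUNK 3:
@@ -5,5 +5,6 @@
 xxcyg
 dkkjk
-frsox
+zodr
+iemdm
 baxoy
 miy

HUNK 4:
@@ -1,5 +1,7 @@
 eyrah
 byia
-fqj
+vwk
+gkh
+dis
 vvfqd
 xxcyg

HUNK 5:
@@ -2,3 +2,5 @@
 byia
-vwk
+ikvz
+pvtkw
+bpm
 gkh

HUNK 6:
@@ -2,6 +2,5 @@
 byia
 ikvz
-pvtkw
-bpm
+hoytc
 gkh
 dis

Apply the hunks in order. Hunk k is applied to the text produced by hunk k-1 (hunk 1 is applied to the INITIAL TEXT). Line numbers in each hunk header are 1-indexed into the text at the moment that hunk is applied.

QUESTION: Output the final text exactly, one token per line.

Hunk 1: at line 5 remove [kgzh,wkqx] add [mbwax,rfnmy] -> 11 lines: eyrah byia fqj vvfqd xxcyg dkkjk mbwax rfnmy lpsv gvdc mtct
Hunk 2: at line 5 remove [mbwax,rfnmy,lpsv] add [frsox,baxoy,miy] -> 11 lines: eyrah byia fqj vvfqd xxcyg dkkjk frsox baxoy miy gvdc mtct
Hunk 3: at line 5 remove [frsox] add [zodr,iemdm] -> 12 lines: eyrah byia fqj vvfqd xxcyg dkkjk zodr iemdm baxoy miy gvdc mtct
Hunk 4: at line 1 remove [fqj] add [vwk,gkh,dis] -> 14 lines: eyrah byia vwk gkh dis vvfqd xxcyg dkkjk zodr iemdm baxoy miy gvdc mtct
Hunk 5: at line 2 remove [vwk] add [ikvz,pvtkw,bpm] -> 16 lines: eyrah byia ikvz pvtkw bpm gkh dis vvfqd xxcyg dkkjk zodr iemdm baxoy miy gvdc mtct
Hunk 6: at line 2 remove [pvtkw,bpm] add [hoytc] -> 15 lines: eyrah byia ikvz hoytc gkh dis vvfqd xxcyg dkkjk zodr iemdm baxoy miy gvdc mtct

Answer: eyrah
byia
ikvz
hoytc
gkh
dis
vvfqd
xxcyg
dkkjk
zodr
iemdm
baxoy
miy
gvdc
mtct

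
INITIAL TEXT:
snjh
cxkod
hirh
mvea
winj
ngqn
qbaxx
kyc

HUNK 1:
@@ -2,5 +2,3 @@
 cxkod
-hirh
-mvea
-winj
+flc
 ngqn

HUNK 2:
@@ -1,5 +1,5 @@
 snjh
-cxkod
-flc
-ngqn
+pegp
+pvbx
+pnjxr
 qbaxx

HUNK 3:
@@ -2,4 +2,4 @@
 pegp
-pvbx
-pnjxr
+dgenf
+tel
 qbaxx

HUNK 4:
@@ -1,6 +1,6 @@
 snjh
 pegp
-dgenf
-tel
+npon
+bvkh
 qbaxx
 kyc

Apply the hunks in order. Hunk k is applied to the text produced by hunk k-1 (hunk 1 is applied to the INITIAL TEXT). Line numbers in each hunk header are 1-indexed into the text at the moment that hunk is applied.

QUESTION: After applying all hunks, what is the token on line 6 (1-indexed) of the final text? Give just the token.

Answer: kyc

Derivation:
Hunk 1: at line 2 remove [hirh,mvea,winj] add [flc] -> 6 lines: snjh cxkod flc ngqn qbaxx kyc
Hunk 2: at line 1 remove [cxkod,flc,ngqn] add [pegp,pvbx,pnjxr] -> 6 lines: snjh pegp pvbx pnjxr qbaxx kyc
Hunk 3: at line 2 remove [pvbx,pnjxr] add [dgenf,tel] -> 6 lines: snjh pegp dgenf tel qbaxx kyc
Hunk 4: at line 1 remove [dgenf,tel] add [npon,bvkh] -> 6 lines: snjh pegp npon bvkh qbaxx kyc
Final line 6: kyc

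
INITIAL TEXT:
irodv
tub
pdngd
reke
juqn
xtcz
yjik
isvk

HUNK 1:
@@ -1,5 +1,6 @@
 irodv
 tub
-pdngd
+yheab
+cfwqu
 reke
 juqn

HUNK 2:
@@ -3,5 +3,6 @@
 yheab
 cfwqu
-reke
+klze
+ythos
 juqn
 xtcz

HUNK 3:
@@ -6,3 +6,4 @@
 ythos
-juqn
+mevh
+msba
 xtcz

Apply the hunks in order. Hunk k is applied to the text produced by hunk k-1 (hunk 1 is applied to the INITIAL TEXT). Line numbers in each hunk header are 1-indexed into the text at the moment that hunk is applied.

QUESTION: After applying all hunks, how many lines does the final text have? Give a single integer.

Answer: 11

Derivation:
Hunk 1: at line 1 remove [pdngd] add [yheab,cfwqu] -> 9 lines: irodv tub yheab cfwqu reke juqn xtcz yjik isvk
Hunk 2: at line 3 remove [reke] add [klze,ythos] -> 10 lines: irodv tub yheab cfwqu klze ythos juqn xtcz yjik isvk
Hunk 3: at line 6 remove [juqn] add [mevh,msba] -> 11 lines: irodv tub yheab cfwqu klze ythos mevh msba xtcz yjik isvk
Final line count: 11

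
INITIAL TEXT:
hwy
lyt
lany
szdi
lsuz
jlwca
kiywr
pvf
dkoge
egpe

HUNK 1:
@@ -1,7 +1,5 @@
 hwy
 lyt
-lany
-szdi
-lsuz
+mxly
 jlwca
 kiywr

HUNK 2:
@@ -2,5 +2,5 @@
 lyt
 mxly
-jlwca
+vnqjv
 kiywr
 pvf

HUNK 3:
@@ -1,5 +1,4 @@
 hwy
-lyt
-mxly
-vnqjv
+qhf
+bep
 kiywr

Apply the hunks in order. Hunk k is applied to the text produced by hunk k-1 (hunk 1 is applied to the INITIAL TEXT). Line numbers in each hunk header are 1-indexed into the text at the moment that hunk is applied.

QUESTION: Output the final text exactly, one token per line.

Hunk 1: at line 1 remove [lany,szdi,lsuz] add [mxly] -> 8 lines: hwy lyt mxly jlwca kiywr pvf dkoge egpe
Hunk 2: at line 2 remove [jlwca] add [vnqjv] -> 8 lines: hwy lyt mxly vnqjv kiywr pvf dkoge egpe
Hunk 3: at line 1 remove [lyt,mxly,vnqjv] add [qhf,bep] -> 7 lines: hwy qhf bep kiywr pvf dkoge egpe

Answer: hwy
qhf
bep
kiywr
pvf
dkoge
egpe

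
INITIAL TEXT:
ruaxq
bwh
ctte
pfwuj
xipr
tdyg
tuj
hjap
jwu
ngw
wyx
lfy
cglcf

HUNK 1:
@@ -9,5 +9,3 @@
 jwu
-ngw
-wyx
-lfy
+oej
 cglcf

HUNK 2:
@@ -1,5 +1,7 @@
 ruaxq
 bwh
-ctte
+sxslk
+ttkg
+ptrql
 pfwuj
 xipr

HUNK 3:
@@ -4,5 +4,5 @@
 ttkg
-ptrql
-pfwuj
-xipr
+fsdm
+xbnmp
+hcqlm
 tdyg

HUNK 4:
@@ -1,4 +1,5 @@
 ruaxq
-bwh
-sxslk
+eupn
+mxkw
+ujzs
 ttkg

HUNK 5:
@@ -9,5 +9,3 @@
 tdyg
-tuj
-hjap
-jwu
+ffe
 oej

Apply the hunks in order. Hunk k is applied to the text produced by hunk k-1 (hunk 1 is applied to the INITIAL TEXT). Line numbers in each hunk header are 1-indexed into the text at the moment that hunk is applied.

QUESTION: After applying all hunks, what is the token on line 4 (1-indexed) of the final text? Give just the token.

Hunk 1: at line 9 remove [ngw,wyx,lfy] add [oej] -> 11 lines: ruaxq bwh ctte pfwuj xipr tdyg tuj hjap jwu oej cglcf
Hunk 2: at line 1 remove [ctte] add [sxslk,ttkg,ptrql] -> 13 lines: ruaxq bwh sxslk ttkg ptrql pfwuj xipr tdyg tuj hjap jwu oej cglcf
Hunk 3: at line 4 remove [ptrql,pfwuj,xipr] add [fsdm,xbnmp,hcqlm] -> 13 lines: ruaxq bwh sxslk ttkg fsdm xbnmp hcqlm tdyg tuj hjap jwu oej cglcf
Hunk 4: at line 1 remove [bwh,sxslk] add [eupn,mxkw,ujzs] -> 14 lines: ruaxq eupn mxkw ujzs ttkg fsdm xbnmp hcqlm tdyg tuj hjap jwu oej cglcf
Hunk 5: at line 9 remove [tuj,hjap,jwu] add [ffe] -> 12 lines: ruaxq eupn mxkw ujzs ttkg fsdm xbnmp hcqlm tdyg ffe oej cglcf
Final line 4: ujzs

Answer: ujzs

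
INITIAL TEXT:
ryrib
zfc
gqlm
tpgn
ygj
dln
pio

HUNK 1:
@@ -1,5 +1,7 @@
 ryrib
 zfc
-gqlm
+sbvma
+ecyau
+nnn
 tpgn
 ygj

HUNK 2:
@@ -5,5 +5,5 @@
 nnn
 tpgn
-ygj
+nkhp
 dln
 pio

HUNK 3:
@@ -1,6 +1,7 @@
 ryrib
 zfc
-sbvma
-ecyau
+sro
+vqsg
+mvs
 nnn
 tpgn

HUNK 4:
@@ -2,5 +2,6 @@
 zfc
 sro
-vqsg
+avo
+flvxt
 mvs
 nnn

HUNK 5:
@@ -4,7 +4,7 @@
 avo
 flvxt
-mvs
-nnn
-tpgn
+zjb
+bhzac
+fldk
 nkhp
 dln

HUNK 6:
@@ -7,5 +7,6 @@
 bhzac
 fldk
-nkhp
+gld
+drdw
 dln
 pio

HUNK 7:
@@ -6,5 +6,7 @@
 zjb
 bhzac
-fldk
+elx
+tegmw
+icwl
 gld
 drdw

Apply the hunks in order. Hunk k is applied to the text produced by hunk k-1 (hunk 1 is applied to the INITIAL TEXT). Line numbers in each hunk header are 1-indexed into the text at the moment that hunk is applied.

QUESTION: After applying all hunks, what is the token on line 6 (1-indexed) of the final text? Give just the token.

Answer: zjb

Derivation:
Hunk 1: at line 1 remove [gqlm] add [sbvma,ecyau,nnn] -> 9 lines: ryrib zfc sbvma ecyau nnn tpgn ygj dln pio
Hunk 2: at line 5 remove [ygj] add [nkhp] -> 9 lines: ryrib zfc sbvma ecyau nnn tpgn nkhp dln pio
Hunk 3: at line 1 remove [sbvma,ecyau] add [sro,vqsg,mvs] -> 10 lines: ryrib zfc sro vqsg mvs nnn tpgn nkhp dln pio
Hunk 4: at line 2 remove [vqsg] add [avo,flvxt] -> 11 lines: ryrib zfc sro avo flvxt mvs nnn tpgn nkhp dln pio
Hunk 5: at line 4 remove [mvs,nnn,tpgn] add [zjb,bhzac,fldk] -> 11 lines: ryrib zfc sro avo flvxt zjb bhzac fldk nkhp dln pio
Hunk 6: at line 7 remove [nkhp] add [gld,drdw] -> 12 lines: ryrib zfc sro avo flvxt zjb bhzac fldk gld drdw dln pio
Hunk 7: at line 6 remove [fldk] add [elx,tegmw,icwl] -> 14 lines: ryrib zfc sro avo flvxt zjb bhzac elx tegmw icwl gld drdw dln pio
Final line 6: zjb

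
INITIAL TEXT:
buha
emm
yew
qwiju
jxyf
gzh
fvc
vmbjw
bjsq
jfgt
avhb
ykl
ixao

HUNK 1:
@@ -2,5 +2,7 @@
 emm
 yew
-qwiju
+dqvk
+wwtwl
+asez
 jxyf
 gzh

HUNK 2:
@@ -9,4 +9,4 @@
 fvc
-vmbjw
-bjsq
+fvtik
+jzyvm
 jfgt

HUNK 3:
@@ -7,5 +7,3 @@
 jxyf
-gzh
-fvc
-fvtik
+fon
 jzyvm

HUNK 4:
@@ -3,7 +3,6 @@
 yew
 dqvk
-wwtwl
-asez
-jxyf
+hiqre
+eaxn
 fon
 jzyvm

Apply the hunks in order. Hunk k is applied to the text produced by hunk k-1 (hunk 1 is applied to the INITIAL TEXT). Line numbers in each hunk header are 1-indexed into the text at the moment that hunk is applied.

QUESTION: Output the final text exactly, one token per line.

Hunk 1: at line 2 remove [qwiju] add [dqvk,wwtwl,asez] -> 15 lines: buha emm yew dqvk wwtwl asez jxyf gzh fvc vmbjw bjsq jfgt avhb ykl ixao
Hunk 2: at line 9 remove [vmbjw,bjsq] add [fvtik,jzyvm] -> 15 lines: buha emm yew dqvk wwtwl asez jxyf gzh fvc fvtik jzyvm jfgt avhb ykl ixao
Hunk 3: at line 7 remove [gzh,fvc,fvtik] add [fon] -> 13 lines: buha emm yew dqvk wwtwl asez jxyf fon jzyvm jfgt avhb ykl ixao
Hunk 4: at line 3 remove [wwtwl,asez,jxyf] add [hiqre,eaxn] -> 12 lines: buha emm yew dqvk hiqre eaxn fon jzyvm jfgt avhb ykl ixao

Answer: buha
emm
yew
dqvk
hiqre
eaxn
fon
jzyvm
jfgt
avhb
ykl
ixao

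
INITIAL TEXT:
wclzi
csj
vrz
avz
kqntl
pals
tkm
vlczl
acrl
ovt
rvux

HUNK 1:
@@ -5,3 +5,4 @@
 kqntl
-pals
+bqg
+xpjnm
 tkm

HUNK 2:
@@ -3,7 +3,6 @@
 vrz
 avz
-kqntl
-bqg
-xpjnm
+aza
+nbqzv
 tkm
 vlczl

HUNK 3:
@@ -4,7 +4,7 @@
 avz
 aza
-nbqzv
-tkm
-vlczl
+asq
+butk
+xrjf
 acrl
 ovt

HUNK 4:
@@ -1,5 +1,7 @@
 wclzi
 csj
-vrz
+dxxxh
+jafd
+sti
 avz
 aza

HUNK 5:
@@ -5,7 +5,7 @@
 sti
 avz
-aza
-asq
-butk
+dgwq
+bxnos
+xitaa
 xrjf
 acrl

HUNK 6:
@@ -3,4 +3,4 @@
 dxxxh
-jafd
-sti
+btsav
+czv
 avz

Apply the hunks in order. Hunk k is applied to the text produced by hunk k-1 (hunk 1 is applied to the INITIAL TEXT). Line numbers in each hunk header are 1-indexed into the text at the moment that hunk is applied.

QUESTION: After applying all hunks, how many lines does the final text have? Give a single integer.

Answer: 13

Derivation:
Hunk 1: at line 5 remove [pals] add [bqg,xpjnm] -> 12 lines: wclzi csj vrz avz kqntl bqg xpjnm tkm vlczl acrl ovt rvux
Hunk 2: at line 3 remove [kqntl,bqg,xpjnm] add [aza,nbqzv] -> 11 lines: wclzi csj vrz avz aza nbqzv tkm vlczl acrl ovt rvux
Hunk 3: at line 4 remove [nbqzv,tkm,vlczl] add [asq,butk,xrjf] -> 11 lines: wclzi csj vrz avz aza asq butk xrjf acrl ovt rvux
Hunk 4: at line 1 remove [vrz] add [dxxxh,jafd,sti] -> 13 lines: wclzi csj dxxxh jafd sti avz aza asq butk xrjf acrl ovt rvux
Hunk 5: at line 5 remove [aza,asq,butk] add [dgwq,bxnos,xitaa] -> 13 lines: wclzi csj dxxxh jafd sti avz dgwq bxnos xitaa xrjf acrl ovt rvux
Hunk 6: at line 3 remove [jafd,sti] add [btsav,czv] -> 13 lines: wclzi csj dxxxh btsav czv avz dgwq bxnos xitaa xrjf acrl ovt rvux
Final line count: 13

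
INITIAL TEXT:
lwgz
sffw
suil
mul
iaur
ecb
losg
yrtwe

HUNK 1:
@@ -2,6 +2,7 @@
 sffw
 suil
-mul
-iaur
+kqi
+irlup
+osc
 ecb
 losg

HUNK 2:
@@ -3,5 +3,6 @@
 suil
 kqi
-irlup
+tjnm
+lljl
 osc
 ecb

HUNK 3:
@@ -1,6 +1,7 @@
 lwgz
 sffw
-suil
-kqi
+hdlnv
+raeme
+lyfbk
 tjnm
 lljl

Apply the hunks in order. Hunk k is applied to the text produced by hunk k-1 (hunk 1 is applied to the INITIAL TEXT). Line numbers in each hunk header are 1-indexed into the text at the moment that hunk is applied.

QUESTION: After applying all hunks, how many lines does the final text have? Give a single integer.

Answer: 11

Derivation:
Hunk 1: at line 2 remove [mul,iaur] add [kqi,irlup,osc] -> 9 lines: lwgz sffw suil kqi irlup osc ecb losg yrtwe
Hunk 2: at line 3 remove [irlup] add [tjnm,lljl] -> 10 lines: lwgz sffw suil kqi tjnm lljl osc ecb losg yrtwe
Hunk 3: at line 1 remove [suil,kqi] add [hdlnv,raeme,lyfbk] -> 11 lines: lwgz sffw hdlnv raeme lyfbk tjnm lljl osc ecb losg yrtwe
Final line count: 11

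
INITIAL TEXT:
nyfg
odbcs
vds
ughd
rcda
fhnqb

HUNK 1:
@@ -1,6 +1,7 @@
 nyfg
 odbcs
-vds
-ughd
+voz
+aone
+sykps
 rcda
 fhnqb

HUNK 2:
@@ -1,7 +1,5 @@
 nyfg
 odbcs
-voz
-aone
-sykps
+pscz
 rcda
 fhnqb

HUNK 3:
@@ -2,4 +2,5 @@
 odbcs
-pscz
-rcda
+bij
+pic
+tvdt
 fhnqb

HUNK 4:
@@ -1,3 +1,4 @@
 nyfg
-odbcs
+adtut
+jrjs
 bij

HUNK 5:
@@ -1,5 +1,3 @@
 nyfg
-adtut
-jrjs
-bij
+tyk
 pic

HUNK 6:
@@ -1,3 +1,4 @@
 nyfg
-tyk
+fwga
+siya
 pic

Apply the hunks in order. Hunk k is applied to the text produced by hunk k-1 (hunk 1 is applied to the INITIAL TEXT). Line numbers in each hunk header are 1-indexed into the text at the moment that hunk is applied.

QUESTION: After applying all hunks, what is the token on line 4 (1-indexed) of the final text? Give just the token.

Answer: pic

Derivation:
Hunk 1: at line 1 remove [vds,ughd] add [voz,aone,sykps] -> 7 lines: nyfg odbcs voz aone sykps rcda fhnqb
Hunk 2: at line 1 remove [voz,aone,sykps] add [pscz] -> 5 lines: nyfg odbcs pscz rcda fhnqb
Hunk 3: at line 2 remove [pscz,rcda] add [bij,pic,tvdt] -> 6 lines: nyfg odbcs bij pic tvdt fhnqb
Hunk 4: at line 1 remove [odbcs] add [adtut,jrjs] -> 7 lines: nyfg adtut jrjs bij pic tvdt fhnqb
Hunk 5: at line 1 remove [adtut,jrjs,bij] add [tyk] -> 5 lines: nyfg tyk pic tvdt fhnqb
Hunk 6: at line 1 remove [tyk] add [fwga,siya] -> 6 lines: nyfg fwga siya pic tvdt fhnqb
Final line 4: pic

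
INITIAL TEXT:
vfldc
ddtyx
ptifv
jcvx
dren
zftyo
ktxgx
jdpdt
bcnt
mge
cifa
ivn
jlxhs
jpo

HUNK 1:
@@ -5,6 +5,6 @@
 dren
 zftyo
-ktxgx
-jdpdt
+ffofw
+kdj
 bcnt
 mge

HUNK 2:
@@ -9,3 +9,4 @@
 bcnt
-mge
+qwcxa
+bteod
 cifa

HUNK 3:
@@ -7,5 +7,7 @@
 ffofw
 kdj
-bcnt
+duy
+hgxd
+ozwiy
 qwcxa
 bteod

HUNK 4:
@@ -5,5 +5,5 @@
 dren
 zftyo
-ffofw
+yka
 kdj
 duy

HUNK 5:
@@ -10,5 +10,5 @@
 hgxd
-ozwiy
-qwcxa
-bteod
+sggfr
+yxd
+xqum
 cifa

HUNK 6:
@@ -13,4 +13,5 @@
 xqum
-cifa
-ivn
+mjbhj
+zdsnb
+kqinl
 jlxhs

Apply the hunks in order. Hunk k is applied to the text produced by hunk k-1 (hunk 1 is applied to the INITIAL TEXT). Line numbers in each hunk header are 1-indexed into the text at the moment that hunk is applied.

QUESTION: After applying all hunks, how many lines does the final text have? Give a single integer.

Hunk 1: at line 5 remove [ktxgx,jdpdt] add [ffofw,kdj] -> 14 lines: vfldc ddtyx ptifv jcvx dren zftyo ffofw kdj bcnt mge cifa ivn jlxhs jpo
Hunk 2: at line 9 remove [mge] add [qwcxa,bteod] -> 15 lines: vfldc ddtyx ptifv jcvx dren zftyo ffofw kdj bcnt qwcxa bteod cifa ivn jlxhs jpo
Hunk 3: at line 7 remove [bcnt] add [duy,hgxd,ozwiy] -> 17 lines: vfldc ddtyx ptifv jcvx dren zftyo ffofw kdj duy hgxd ozwiy qwcxa bteod cifa ivn jlxhs jpo
Hunk 4: at line 5 remove [ffofw] add [yka] -> 17 lines: vfldc ddtyx ptifv jcvx dren zftyo yka kdj duy hgxd ozwiy qwcxa bteod cifa ivn jlxhs jpo
Hunk 5: at line 10 remove [ozwiy,qwcxa,bteod] add [sggfr,yxd,xqum] -> 17 lines: vfldc ddtyx ptifv jcvx dren zftyo yka kdj duy hgxd sggfr yxd xqum cifa ivn jlxhs jpo
Hunk 6: at line 13 remove [cifa,ivn] add [mjbhj,zdsnb,kqinl] -> 18 lines: vfldc ddtyx ptifv jcvx dren zftyo yka kdj duy hgxd sggfr yxd xqum mjbhj zdsnb kqinl jlxhs jpo
Final line count: 18

Answer: 18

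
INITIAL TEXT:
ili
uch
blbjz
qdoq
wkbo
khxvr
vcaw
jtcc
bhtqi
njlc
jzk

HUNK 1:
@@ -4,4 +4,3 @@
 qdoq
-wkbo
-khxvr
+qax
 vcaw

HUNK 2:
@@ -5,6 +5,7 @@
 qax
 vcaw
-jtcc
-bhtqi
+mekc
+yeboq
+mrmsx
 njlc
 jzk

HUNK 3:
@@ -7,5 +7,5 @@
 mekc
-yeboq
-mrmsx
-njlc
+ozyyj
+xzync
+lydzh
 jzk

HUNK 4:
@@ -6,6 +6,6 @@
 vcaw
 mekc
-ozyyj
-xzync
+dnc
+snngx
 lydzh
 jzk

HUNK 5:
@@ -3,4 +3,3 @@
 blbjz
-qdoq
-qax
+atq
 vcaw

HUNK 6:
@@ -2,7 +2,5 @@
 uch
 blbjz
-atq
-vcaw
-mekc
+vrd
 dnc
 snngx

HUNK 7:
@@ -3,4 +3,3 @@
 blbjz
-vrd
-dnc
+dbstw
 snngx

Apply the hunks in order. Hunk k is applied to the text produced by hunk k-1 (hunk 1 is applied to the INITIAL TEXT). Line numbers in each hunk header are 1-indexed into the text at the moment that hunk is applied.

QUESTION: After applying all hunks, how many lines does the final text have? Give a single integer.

Answer: 7

Derivation:
Hunk 1: at line 4 remove [wkbo,khxvr] add [qax] -> 10 lines: ili uch blbjz qdoq qax vcaw jtcc bhtqi njlc jzk
Hunk 2: at line 5 remove [jtcc,bhtqi] add [mekc,yeboq,mrmsx] -> 11 lines: ili uch blbjz qdoq qax vcaw mekc yeboq mrmsx njlc jzk
Hunk 3: at line 7 remove [yeboq,mrmsx,njlc] add [ozyyj,xzync,lydzh] -> 11 lines: ili uch blbjz qdoq qax vcaw mekc ozyyj xzync lydzh jzk
Hunk 4: at line 6 remove [ozyyj,xzync] add [dnc,snngx] -> 11 lines: ili uch blbjz qdoq qax vcaw mekc dnc snngx lydzh jzk
Hunk 5: at line 3 remove [qdoq,qax] add [atq] -> 10 lines: ili uch blbjz atq vcaw mekc dnc snngx lydzh jzk
Hunk 6: at line 2 remove [atq,vcaw,mekc] add [vrd] -> 8 lines: ili uch blbjz vrd dnc snngx lydzh jzk
Hunk 7: at line 3 remove [vrd,dnc] add [dbstw] -> 7 lines: ili uch blbjz dbstw snngx lydzh jzk
Final line count: 7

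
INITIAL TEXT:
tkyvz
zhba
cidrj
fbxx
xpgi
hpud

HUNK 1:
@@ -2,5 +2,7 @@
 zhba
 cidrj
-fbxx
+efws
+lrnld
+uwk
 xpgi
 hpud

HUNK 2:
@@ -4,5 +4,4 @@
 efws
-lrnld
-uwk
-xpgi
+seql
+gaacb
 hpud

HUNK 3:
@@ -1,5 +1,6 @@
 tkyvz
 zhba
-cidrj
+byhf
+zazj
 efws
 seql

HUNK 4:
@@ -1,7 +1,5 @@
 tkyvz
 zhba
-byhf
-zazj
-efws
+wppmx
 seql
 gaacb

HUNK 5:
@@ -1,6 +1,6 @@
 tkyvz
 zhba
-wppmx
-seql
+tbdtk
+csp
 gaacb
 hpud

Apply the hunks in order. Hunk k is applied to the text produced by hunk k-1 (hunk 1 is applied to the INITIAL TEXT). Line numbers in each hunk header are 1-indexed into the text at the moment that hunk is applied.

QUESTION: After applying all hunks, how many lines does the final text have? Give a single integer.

Answer: 6

Derivation:
Hunk 1: at line 2 remove [fbxx] add [efws,lrnld,uwk] -> 8 lines: tkyvz zhba cidrj efws lrnld uwk xpgi hpud
Hunk 2: at line 4 remove [lrnld,uwk,xpgi] add [seql,gaacb] -> 7 lines: tkyvz zhba cidrj efws seql gaacb hpud
Hunk 3: at line 1 remove [cidrj] add [byhf,zazj] -> 8 lines: tkyvz zhba byhf zazj efws seql gaacb hpud
Hunk 4: at line 1 remove [byhf,zazj,efws] add [wppmx] -> 6 lines: tkyvz zhba wppmx seql gaacb hpud
Hunk 5: at line 1 remove [wppmx,seql] add [tbdtk,csp] -> 6 lines: tkyvz zhba tbdtk csp gaacb hpud
Final line count: 6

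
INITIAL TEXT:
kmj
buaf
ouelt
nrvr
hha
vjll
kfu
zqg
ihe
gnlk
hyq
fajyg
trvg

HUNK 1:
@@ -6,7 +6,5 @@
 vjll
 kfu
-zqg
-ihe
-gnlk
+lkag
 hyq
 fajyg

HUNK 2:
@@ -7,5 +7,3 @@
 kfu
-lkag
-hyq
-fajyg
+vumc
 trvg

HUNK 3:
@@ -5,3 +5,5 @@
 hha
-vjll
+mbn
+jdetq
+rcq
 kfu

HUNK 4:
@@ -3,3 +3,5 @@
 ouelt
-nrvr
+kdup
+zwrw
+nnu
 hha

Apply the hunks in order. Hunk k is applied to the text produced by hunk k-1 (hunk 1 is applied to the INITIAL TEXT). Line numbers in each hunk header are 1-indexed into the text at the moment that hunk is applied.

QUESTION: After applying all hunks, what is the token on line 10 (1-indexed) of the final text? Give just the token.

Hunk 1: at line 6 remove [zqg,ihe,gnlk] add [lkag] -> 11 lines: kmj buaf ouelt nrvr hha vjll kfu lkag hyq fajyg trvg
Hunk 2: at line 7 remove [lkag,hyq,fajyg] add [vumc] -> 9 lines: kmj buaf ouelt nrvr hha vjll kfu vumc trvg
Hunk 3: at line 5 remove [vjll] add [mbn,jdetq,rcq] -> 11 lines: kmj buaf ouelt nrvr hha mbn jdetq rcq kfu vumc trvg
Hunk 4: at line 3 remove [nrvr] add [kdup,zwrw,nnu] -> 13 lines: kmj buaf ouelt kdup zwrw nnu hha mbn jdetq rcq kfu vumc trvg
Final line 10: rcq

Answer: rcq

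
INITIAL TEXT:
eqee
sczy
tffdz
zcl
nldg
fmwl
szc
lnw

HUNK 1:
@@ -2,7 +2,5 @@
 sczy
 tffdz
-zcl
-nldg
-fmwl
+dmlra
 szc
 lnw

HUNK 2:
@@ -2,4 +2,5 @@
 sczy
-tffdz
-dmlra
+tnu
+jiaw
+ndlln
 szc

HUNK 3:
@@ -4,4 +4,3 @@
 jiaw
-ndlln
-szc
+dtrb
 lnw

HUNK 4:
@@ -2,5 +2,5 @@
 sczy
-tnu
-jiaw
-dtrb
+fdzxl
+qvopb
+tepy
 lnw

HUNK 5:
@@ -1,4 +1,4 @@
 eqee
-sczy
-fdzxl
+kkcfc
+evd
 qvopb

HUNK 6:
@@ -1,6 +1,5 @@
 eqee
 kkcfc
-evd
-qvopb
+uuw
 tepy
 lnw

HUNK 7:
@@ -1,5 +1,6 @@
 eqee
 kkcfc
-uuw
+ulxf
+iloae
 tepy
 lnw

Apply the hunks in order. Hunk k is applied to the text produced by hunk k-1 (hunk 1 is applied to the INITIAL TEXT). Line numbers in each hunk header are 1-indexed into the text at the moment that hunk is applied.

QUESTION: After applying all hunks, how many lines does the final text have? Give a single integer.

Hunk 1: at line 2 remove [zcl,nldg,fmwl] add [dmlra] -> 6 lines: eqee sczy tffdz dmlra szc lnw
Hunk 2: at line 2 remove [tffdz,dmlra] add [tnu,jiaw,ndlln] -> 7 lines: eqee sczy tnu jiaw ndlln szc lnw
Hunk 3: at line 4 remove [ndlln,szc] add [dtrb] -> 6 lines: eqee sczy tnu jiaw dtrb lnw
Hunk 4: at line 2 remove [tnu,jiaw,dtrb] add [fdzxl,qvopb,tepy] -> 6 lines: eqee sczy fdzxl qvopb tepy lnw
Hunk 5: at line 1 remove [sczy,fdzxl] add [kkcfc,evd] -> 6 lines: eqee kkcfc evd qvopb tepy lnw
Hunk 6: at line 1 remove [evd,qvopb] add [uuw] -> 5 lines: eqee kkcfc uuw tepy lnw
Hunk 7: at line 1 remove [uuw] add [ulxf,iloae] -> 6 lines: eqee kkcfc ulxf iloae tepy lnw
Final line count: 6

Answer: 6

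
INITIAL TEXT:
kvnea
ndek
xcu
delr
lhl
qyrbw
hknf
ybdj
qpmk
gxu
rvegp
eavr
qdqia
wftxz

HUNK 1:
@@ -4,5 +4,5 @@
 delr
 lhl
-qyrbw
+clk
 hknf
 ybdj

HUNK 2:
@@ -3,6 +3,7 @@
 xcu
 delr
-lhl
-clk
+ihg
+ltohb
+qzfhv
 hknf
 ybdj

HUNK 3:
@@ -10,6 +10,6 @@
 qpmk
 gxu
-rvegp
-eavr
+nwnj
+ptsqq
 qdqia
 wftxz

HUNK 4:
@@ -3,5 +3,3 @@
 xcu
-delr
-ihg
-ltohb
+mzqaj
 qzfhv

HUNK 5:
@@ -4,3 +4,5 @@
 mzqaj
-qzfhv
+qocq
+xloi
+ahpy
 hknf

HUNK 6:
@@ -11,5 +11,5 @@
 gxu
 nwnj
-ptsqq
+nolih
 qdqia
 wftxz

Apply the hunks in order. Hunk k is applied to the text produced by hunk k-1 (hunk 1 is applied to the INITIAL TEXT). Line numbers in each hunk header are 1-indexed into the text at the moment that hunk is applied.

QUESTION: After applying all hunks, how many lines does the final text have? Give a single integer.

Hunk 1: at line 4 remove [qyrbw] add [clk] -> 14 lines: kvnea ndek xcu delr lhl clk hknf ybdj qpmk gxu rvegp eavr qdqia wftxz
Hunk 2: at line 3 remove [lhl,clk] add [ihg,ltohb,qzfhv] -> 15 lines: kvnea ndek xcu delr ihg ltohb qzfhv hknf ybdj qpmk gxu rvegp eavr qdqia wftxz
Hunk 3: at line 10 remove [rvegp,eavr] add [nwnj,ptsqq] -> 15 lines: kvnea ndek xcu delr ihg ltohb qzfhv hknf ybdj qpmk gxu nwnj ptsqq qdqia wftxz
Hunk 4: at line 3 remove [delr,ihg,ltohb] add [mzqaj] -> 13 lines: kvnea ndek xcu mzqaj qzfhv hknf ybdj qpmk gxu nwnj ptsqq qdqia wftxz
Hunk 5: at line 4 remove [qzfhv] add [qocq,xloi,ahpy] -> 15 lines: kvnea ndek xcu mzqaj qocq xloi ahpy hknf ybdj qpmk gxu nwnj ptsqq qdqia wftxz
Hunk 6: at line 11 remove [ptsqq] add [nolih] -> 15 lines: kvnea ndek xcu mzqaj qocq xloi ahpy hknf ybdj qpmk gxu nwnj nolih qdqia wftxz
Final line count: 15

Answer: 15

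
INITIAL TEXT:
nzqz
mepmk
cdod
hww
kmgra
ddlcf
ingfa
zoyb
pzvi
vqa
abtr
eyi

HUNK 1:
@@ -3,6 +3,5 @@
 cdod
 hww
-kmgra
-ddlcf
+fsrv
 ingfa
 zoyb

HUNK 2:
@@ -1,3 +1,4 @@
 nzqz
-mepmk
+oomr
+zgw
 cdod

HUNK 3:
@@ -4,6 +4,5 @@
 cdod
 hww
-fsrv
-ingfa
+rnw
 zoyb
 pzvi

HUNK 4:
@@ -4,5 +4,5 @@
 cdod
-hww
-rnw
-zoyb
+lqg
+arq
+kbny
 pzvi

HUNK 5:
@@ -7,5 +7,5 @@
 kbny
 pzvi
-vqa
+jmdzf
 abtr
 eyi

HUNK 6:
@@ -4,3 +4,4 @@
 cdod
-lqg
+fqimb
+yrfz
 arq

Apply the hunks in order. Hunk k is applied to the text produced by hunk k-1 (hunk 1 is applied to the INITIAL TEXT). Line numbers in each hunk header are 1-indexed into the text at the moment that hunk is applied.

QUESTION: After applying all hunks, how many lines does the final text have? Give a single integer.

Answer: 12

Derivation:
Hunk 1: at line 3 remove [kmgra,ddlcf] add [fsrv] -> 11 lines: nzqz mepmk cdod hww fsrv ingfa zoyb pzvi vqa abtr eyi
Hunk 2: at line 1 remove [mepmk] add [oomr,zgw] -> 12 lines: nzqz oomr zgw cdod hww fsrv ingfa zoyb pzvi vqa abtr eyi
Hunk 3: at line 4 remove [fsrv,ingfa] add [rnw] -> 11 lines: nzqz oomr zgw cdod hww rnw zoyb pzvi vqa abtr eyi
Hunk 4: at line 4 remove [hww,rnw,zoyb] add [lqg,arq,kbny] -> 11 lines: nzqz oomr zgw cdod lqg arq kbny pzvi vqa abtr eyi
Hunk 5: at line 7 remove [vqa] add [jmdzf] -> 11 lines: nzqz oomr zgw cdod lqg arq kbny pzvi jmdzf abtr eyi
Hunk 6: at line 4 remove [lqg] add [fqimb,yrfz] -> 12 lines: nzqz oomr zgw cdod fqimb yrfz arq kbny pzvi jmdzf abtr eyi
Final line count: 12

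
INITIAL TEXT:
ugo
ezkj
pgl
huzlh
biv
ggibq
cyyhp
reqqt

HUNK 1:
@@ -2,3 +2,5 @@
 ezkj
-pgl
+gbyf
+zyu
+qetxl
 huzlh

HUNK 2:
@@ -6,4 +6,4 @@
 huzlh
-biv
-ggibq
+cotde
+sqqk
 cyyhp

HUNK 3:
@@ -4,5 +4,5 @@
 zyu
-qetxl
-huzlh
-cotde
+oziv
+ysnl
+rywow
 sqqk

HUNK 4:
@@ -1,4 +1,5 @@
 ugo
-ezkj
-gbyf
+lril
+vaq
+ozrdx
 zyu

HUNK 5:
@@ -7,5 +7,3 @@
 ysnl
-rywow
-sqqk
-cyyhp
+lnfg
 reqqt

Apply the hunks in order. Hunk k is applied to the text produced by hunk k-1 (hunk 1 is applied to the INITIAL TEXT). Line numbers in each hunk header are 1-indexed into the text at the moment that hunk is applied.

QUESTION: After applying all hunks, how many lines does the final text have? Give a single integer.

Hunk 1: at line 2 remove [pgl] add [gbyf,zyu,qetxl] -> 10 lines: ugo ezkj gbyf zyu qetxl huzlh biv ggibq cyyhp reqqt
Hunk 2: at line 6 remove [biv,ggibq] add [cotde,sqqk] -> 10 lines: ugo ezkj gbyf zyu qetxl huzlh cotde sqqk cyyhp reqqt
Hunk 3: at line 4 remove [qetxl,huzlh,cotde] add [oziv,ysnl,rywow] -> 10 lines: ugo ezkj gbyf zyu oziv ysnl rywow sqqk cyyhp reqqt
Hunk 4: at line 1 remove [ezkj,gbyf] add [lril,vaq,ozrdx] -> 11 lines: ugo lril vaq ozrdx zyu oziv ysnl rywow sqqk cyyhp reqqt
Hunk 5: at line 7 remove [rywow,sqqk,cyyhp] add [lnfg] -> 9 lines: ugo lril vaq ozrdx zyu oziv ysnl lnfg reqqt
Final line count: 9

Answer: 9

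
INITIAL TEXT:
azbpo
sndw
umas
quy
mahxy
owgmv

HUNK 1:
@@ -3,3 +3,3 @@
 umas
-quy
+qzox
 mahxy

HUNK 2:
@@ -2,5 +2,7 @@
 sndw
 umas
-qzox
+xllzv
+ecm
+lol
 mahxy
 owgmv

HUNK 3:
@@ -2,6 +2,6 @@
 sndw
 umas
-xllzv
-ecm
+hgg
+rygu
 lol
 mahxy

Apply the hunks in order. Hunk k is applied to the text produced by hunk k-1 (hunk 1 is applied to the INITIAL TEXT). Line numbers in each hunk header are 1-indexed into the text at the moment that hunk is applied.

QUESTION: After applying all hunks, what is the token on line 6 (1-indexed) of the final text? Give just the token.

Answer: lol

Derivation:
Hunk 1: at line 3 remove [quy] add [qzox] -> 6 lines: azbpo sndw umas qzox mahxy owgmv
Hunk 2: at line 2 remove [qzox] add [xllzv,ecm,lol] -> 8 lines: azbpo sndw umas xllzv ecm lol mahxy owgmv
Hunk 3: at line 2 remove [xllzv,ecm] add [hgg,rygu] -> 8 lines: azbpo sndw umas hgg rygu lol mahxy owgmv
Final line 6: lol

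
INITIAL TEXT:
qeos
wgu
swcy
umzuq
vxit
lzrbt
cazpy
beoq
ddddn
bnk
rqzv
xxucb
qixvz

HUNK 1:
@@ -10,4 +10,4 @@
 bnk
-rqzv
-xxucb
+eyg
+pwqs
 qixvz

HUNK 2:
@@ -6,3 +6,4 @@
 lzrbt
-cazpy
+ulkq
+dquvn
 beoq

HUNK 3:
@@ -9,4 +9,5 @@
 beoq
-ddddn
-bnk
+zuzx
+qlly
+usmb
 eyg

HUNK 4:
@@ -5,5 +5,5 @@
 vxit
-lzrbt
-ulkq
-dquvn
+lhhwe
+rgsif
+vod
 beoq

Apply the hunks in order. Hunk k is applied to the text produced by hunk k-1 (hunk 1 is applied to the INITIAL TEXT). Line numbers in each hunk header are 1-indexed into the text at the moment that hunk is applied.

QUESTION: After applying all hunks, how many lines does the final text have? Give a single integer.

Hunk 1: at line 10 remove [rqzv,xxucb] add [eyg,pwqs] -> 13 lines: qeos wgu swcy umzuq vxit lzrbt cazpy beoq ddddn bnk eyg pwqs qixvz
Hunk 2: at line 6 remove [cazpy] add [ulkq,dquvn] -> 14 lines: qeos wgu swcy umzuq vxit lzrbt ulkq dquvn beoq ddddn bnk eyg pwqs qixvz
Hunk 3: at line 9 remove [ddddn,bnk] add [zuzx,qlly,usmb] -> 15 lines: qeos wgu swcy umzuq vxit lzrbt ulkq dquvn beoq zuzx qlly usmb eyg pwqs qixvz
Hunk 4: at line 5 remove [lzrbt,ulkq,dquvn] add [lhhwe,rgsif,vod] -> 15 lines: qeos wgu swcy umzuq vxit lhhwe rgsif vod beoq zuzx qlly usmb eyg pwqs qixvz
Final line count: 15

Answer: 15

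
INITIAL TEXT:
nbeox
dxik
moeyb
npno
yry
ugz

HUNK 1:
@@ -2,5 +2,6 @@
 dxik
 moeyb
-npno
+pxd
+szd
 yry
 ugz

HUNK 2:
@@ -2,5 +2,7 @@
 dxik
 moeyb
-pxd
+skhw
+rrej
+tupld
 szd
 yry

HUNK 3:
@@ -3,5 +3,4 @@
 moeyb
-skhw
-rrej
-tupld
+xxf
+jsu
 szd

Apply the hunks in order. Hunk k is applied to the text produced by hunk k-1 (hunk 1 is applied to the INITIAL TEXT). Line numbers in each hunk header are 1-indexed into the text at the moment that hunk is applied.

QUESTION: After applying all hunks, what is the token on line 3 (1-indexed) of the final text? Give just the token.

Hunk 1: at line 2 remove [npno] add [pxd,szd] -> 7 lines: nbeox dxik moeyb pxd szd yry ugz
Hunk 2: at line 2 remove [pxd] add [skhw,rrej,tupld] -> 9 lines: nbeox dxik moeyb skhw rrej tupld szd yry ugz
Hunk 3: at line 3 remove [skhw,rrej,tupld] add [xxf,jsu] -> 8 lines: nbeox dxik moeyb xxf jsu szd yry ugz
Final line 3: moeyb

Answer: moeyb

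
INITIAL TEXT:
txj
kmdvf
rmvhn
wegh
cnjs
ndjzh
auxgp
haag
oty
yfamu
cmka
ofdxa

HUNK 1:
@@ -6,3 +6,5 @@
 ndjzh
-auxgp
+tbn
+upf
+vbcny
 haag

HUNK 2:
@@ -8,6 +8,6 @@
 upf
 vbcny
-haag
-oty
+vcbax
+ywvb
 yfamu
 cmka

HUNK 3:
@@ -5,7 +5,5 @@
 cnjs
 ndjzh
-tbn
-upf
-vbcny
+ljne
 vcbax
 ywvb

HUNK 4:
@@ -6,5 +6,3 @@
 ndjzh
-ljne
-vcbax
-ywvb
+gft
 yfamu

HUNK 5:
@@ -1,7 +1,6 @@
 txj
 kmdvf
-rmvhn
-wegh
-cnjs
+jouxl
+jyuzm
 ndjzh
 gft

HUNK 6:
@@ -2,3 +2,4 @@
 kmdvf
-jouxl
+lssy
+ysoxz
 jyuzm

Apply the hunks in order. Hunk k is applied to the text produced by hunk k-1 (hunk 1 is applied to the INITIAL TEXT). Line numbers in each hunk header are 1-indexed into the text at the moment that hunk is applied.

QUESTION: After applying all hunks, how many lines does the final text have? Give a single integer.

Hunk 1: at line 6 remove [auxgp] add [tbn,upf,vbcny] -> 14 lines: txj kmdvf rmvhn wegh cnjs ndjzh tbn upf vbcny haag oty yfamu cmka ofdxa
Hunk 2: at line 8 remove [haag,oty] add [vcbax,ywvb] -> 14 lines: txj kmdvf rmvhn wegh cnjs ndjzh tbn upf vbcny vcbax ywvb yfamu cmka ofdxa
Hunk 3: at line 5 remove [tbn,upf,vbcny] add [ljne] -> 12 lines: txj kmdvf rmvhn wegh cnjs ndjzh ljne vcbax ywvb yfamu cmka ofdxa
Hunk 4: at line 6 remove [ljne,vcbax,ywvb] add [gft] -> 10 lines: txj kmdvf rmvhn wegh cnjs ndjzh gft yfamu cmka ofdxa
Hunk 5: at line 1 remove [rmvhn,wegh,cnjs] add [jouxl,jyuzm] -> 9 lines: txj kmdvf jouxl jyuzm ndjzh gft yfamu cmka ofdxa
Hunk 6: at line 2 remove [jouxl] add [lssy,ysoxz] -> 10 lines: txj kmdvf lssy ysoxz jyuzm ndjzh gft yfamu cmka ofdxa
Final line count: 10

Answer: 10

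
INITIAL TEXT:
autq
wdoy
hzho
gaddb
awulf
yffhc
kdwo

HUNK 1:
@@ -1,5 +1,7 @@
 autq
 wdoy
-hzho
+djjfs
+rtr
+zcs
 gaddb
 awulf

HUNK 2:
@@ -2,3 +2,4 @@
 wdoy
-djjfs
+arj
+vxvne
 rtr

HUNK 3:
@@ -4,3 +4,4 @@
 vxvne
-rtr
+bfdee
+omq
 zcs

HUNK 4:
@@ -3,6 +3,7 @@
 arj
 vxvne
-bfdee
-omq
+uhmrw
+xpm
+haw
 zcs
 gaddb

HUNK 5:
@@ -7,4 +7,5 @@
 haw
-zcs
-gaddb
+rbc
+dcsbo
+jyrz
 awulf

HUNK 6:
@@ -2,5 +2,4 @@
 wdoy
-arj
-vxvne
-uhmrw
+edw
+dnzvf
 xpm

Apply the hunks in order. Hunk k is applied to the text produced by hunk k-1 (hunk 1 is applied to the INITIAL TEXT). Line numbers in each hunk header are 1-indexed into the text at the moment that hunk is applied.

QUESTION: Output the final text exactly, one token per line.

Answer: autq
wdoy
edw
dnzvf
xpm
haw
rbc
dcsbo
jyrz
awulf
yffhc
kdwo

Derivation:
Hunk 1: at line 1 remove [hzho] add [djjfs,rtr,zcs] -> 9 lines: autq wdoy djjfs rtr zcs gaddb awulf yffhc kdwo
Hunk 2: at line 2 remove [djjfs] add [arj,vxvne] -> 10 lines: autq wdoy arj vxvne rtr zcs gaddb awulf yffhc kdwo
Hunk 3: at line 4 remove [rtr] add [bfdee,omq] -> 11 lines: autq wdoy arj vxvne bfdee omq zcs gaddb awulf yffhc kdwo
Hunk 4: at line 3 remove [bfdee,omq] add [uhmrw,xpm,haw] -> 12 lines: autq wdoy arj vxvne uhmrw xpm haw zcs gaddb awulf yffhc kdwo
Hunk 5: at line 7 remove [zcs,gaddb] add [rbc,dcsbo,jyrz] -> 13 lines: autq wdoy arj vxvne uhmrw xpm haw rbc dcsbo jyrz awulf yffhc kdwo
Hunk 6: at line 2 remove [arj,vxvne,uhmrw] add [edw,dnzvf] -> 12 lines: autq wdoy edw dnzvf xpm haw rbc dcsbo jyrz awulf yffhc kdwo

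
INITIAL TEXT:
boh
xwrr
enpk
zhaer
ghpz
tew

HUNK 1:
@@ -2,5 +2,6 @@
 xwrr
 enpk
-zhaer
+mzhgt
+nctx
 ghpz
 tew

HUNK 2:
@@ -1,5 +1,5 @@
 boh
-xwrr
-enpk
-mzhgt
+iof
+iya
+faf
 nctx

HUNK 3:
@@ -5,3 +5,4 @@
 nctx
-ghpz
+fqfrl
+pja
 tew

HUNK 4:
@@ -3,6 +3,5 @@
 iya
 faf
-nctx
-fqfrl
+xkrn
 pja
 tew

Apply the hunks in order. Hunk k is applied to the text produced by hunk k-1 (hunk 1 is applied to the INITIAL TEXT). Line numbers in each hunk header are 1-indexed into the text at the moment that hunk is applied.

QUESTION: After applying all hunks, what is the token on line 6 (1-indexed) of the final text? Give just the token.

Hunk 1: at line 2 remove [zhaer] add [mzhgt,nctx] -> 7 lines: boh xwrr enpk mzhgt nctx ghpz tew
Hunk 2: at line 1 remove [xwrr,enpk,mzhgt] add [iof,iya,faf] -> 7 lines: boh iof iya faf nctx ghpz tew
Hunk 3: at line 5 remove [ghpz] add [fqfrl,pja] -> 8 lines: boh iof iya faf nctx fqfrl pja tew
Hunk 4: at line 3 remove [nctx,fqfrl] add [xkrn] -> 7 lines: boh iof iya faf xkrn pja tew
Final line 6: pja

Answer: pja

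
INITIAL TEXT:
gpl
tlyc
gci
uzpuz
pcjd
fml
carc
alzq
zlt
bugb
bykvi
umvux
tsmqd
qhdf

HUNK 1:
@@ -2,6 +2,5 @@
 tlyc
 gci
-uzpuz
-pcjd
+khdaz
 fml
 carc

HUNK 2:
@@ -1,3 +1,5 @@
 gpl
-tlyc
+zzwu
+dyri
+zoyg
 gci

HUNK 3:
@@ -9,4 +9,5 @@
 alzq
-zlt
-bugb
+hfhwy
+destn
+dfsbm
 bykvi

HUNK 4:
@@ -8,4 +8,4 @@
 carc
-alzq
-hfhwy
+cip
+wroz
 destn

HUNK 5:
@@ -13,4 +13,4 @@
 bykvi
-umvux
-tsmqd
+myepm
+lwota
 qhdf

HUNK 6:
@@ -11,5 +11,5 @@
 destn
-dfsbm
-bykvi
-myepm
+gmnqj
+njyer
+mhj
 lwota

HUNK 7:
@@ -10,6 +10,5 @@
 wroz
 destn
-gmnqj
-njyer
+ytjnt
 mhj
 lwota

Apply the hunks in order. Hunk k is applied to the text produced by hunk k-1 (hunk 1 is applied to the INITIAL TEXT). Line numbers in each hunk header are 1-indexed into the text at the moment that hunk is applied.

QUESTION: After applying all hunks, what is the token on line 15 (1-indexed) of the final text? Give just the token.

Answer: qhdf

Derivation:
Hunk 1: at line 2 remove [uzpuz,pcjd] add [khdaz] -> 13 lines: gpl tlyc gci khdaz fml carc alzq zlt bugb bykvi umvux tsmqd qhdf
Hunk 2: at line 1 remove [tlyc] add [zzwu,dyri,zoyg] -> 15 lines: gpl zzwu dyri zoyg gci khdaz fml carc alzq zlt bugb bykvi umvux tsmqd qhdf
Hunk 3: at line 9 remove [zlt,bugb] add [hfhwy,destn,dfsbm] -> 16 lines: gpl zzwu dyri zoyg gci khdaz fml carc alzq hfhwy destn dfsbm bykvi umvux tsmqd qhdf
Hunk 4: at line 8 remove [alzq,hfhwy] add [cip,wroz] -> 16 lines: gpl zzwu dyri zoyg gci khdaz fml carc cip wroz destn dfsbm bykvi umvux tsmqd qhdf
Hunk 5: at line 13 remove [umvux,tsmqd] add [myepm,lwota] -> 16 lines: gpl zzwu dyri zoyg gci khdaz fml carc cip wroz destn dfsbm bykvi myepm lwota qhdf
Hunk 6: at line 11 remove [dfsbm,bykvi,myepm] add [gmnqj,njyer,mhj] -> 16 lines: gpl zzwu dyri zoyg gci khdaz fml carc cip wroz destn gmnqj njyer mhj lwota qhdf
Hunk 7: at line 10 remove [gmnqj,njyer] add [ytjnt] -> 15 lines: gpl zzwu dyri zoyg gci khdaz fml carc cip wroz destn ytjnt mhj lwota qhdf
Final line 15: qhdf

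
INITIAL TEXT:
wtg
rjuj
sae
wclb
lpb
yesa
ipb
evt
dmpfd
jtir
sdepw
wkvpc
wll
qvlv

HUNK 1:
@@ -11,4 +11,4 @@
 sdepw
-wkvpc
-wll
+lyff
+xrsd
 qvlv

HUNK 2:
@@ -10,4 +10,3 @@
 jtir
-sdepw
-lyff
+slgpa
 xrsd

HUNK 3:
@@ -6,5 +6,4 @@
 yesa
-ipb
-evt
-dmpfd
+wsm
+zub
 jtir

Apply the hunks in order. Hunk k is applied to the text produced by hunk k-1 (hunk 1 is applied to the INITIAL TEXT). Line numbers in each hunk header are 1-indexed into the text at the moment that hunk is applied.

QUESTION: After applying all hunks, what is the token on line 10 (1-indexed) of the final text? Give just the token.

Answer: slgpa

Derivation:
Hunk 1: at line 11 remove [wkvpc,wll] add [lyff,xrsd] -> 14 lines: wtg rjuj sae wclb lpb yesa ipb evt dmpfd jtir sdepw lyff xrsd qvlv
Hunk 2: at line 10 remove [sdepw,lyff] add [slgpa] -> 13 lines: wtg rjuj sae wclb lpb yesa ipb evt dmpfd jtir slgpa xrsd qvlv
Hunk 3: at line 6 remove [ipb,evt,dmpfd] add [wsm,zub] -> 12 lines: wtg rjuj sae wclb lpb yesa wsm zub jtir slgpa xrsd qvlv
Final line 10: slgpa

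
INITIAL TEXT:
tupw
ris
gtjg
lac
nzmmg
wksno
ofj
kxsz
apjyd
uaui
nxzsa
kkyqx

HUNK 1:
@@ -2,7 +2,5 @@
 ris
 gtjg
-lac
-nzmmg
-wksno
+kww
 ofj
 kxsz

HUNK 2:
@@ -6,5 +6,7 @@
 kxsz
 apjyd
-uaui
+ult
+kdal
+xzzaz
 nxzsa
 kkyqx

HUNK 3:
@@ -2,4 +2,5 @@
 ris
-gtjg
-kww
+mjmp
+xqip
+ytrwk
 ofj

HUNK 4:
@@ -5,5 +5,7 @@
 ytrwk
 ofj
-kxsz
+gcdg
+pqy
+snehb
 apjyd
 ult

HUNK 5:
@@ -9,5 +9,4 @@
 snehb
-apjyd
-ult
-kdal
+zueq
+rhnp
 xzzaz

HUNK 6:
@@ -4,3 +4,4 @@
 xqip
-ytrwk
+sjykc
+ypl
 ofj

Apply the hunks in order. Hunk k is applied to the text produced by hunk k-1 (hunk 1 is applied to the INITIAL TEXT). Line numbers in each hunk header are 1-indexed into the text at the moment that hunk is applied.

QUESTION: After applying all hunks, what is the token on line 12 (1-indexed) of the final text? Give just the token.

Hunk 1: at line 2 remove [lac,nzmmg,wksno] add [kww] -> 10 lines: tupw ris gtjg kww ofj kxsz apjyd uaui nxzsa kkyqx
Hunk 2: at line 6 remove [uaui] add [ult,kdal,xzzaz] -> 12 lines: tupw ris gtjg kww ofj kxsz apjyd ult kdal xzzaz nxzsa kkyqx
Hunk 3: at line 2 remove [gtjg,kww] add [mjmp,xqip,ytrwk] -> 13 lines: tupw ris mjmp xqip ytrwk ofj kxsz apjyd ult kdal xzzaz nxzsa kkyqx
Hunk 4: at line 5 remove [kxsz] add [gcdg,pqy,snehb] -> 15 lines: tupw ris mjmp xqip ytrwk ofj gcdg pqy snehb apjyd ult kdal xzzaz nxzsa kkyqx
Hunk 5: at line 9 remove [apjyd,ult,kdal] add [zueq,rhnp] -> 14 lines: tupw ris mjmp xqip ytrwk ofj gcdg pqy snehb zueq rhnp xzzaz nxzsa kkyqx
Hunk 6: at line 4 remove [ytrwk] add [sjykc,ypl] -> 15 lines: tupw ris mjmp xqip sjykc ypl ofj gcdg pqy snehb zueq rhnp xzzaz nxzsa kkyqx
Final line 12: rhnp

Answer: rhnp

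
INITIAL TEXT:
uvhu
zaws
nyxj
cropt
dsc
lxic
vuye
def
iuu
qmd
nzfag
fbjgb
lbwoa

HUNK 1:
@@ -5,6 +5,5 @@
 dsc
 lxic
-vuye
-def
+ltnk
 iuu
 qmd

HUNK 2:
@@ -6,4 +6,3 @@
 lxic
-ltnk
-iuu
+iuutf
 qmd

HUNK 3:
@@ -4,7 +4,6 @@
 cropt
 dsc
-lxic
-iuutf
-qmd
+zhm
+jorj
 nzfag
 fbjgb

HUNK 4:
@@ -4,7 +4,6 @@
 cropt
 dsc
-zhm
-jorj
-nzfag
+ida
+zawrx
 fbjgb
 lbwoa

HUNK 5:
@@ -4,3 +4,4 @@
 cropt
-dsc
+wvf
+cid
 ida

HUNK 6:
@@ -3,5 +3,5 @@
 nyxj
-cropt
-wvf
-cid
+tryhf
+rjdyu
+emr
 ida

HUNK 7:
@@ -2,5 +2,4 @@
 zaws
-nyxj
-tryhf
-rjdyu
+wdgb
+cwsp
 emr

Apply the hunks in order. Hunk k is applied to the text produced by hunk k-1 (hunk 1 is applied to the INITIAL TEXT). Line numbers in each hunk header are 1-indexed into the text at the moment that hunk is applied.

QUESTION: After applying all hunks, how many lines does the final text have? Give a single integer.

Answer: 9

Derivation:
Hunk 1: at line 5 remove [vuye,def] add [ltnk] -> 12 lines: uvhu zaws nyxj cropt dsc lxic ltnk iuu qmd nzfag fbjgb lbwoa
Hunk 2: at line 6 remove [ltnk,iuu] add [iuutf] -> 11 lines: uvhu zaws nyxj cropt dsc lxic iuutf qmd nzfag fbjgb lbwoa
Hunk 3: at line 4 remove [lxic,iuutf,qmd] add [zhm,jorj] -> 10 lines: uvhu zaws nyxj cropt dsc zhm jorj nzfag fbjgb lbwoa
Hunk 4: at line 4 remove [zhm,jorj,nzfag] add [ida,zawrx] -> 9 lines: uvhu zaws nyxj cropt dsc ida zawrx fbjgb lbwoa
Hunk 5: at line 4 remove [dsc] add [wvf,cid] -> 10 lines: uvhu zaws nyxj cropt wvf cid ida zawrx fbjgb lbwoa
Hunk 6: at line 3 remove [cropt,wvf,cid] add [tryhf,rjdyu,emr] -> 10 lines: uvhu zaws nyxj tryhf rjdyu emr ida zawrx fbjgb lbwoa
Hunk 7: at line 2 remove [nyxj,tryhf,rjdyu] add [wdgb,cwsp] -> 9 lines: uvhu zaws wdgb cwsp emr ida zawrx fbjgb lbwoa
Final line count: 9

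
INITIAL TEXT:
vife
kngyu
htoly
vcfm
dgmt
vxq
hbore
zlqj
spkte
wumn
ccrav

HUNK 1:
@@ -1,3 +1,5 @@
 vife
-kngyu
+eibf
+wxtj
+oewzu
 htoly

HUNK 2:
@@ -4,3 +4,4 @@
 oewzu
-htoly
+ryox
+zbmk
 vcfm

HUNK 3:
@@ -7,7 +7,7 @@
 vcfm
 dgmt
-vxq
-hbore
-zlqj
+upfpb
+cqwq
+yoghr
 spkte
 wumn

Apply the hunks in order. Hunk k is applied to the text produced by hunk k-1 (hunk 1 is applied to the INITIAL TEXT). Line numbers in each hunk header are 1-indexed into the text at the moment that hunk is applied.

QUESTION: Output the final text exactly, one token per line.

Answer: vife
eibf
wxtj
oewzu
ryox
zbmk
vcfm
dgmt
upfpb
cqwq
yoghr
spkte
wumn
ccrav

Derivation:
Hunk 1: at line 1 remove [kngyu] add [eibf,wxtj,oewzu] -> 13 lines: vife eibf wxtj oewzu htoly vcfm dgmt vxq hbore zlqj spkte wumn ccrav
Hunk 2: at line 4 remove [htoly] add [ryox,zbmk] -> 14 lines: vife eibf wxtj oewzu ryox zbmk vcfm dgmt vxq hbore zlqj spkte wumn ccrav
Hunk 3: at line 7 remove [vxq,hbore,zlqj] add [upfpb,cqwq,yoghr] -> 14 lines: vife eibf wxtj oewzu ryox zbmk vcfm dgmt upfpb cqwq yoghr spkte wumn ccrav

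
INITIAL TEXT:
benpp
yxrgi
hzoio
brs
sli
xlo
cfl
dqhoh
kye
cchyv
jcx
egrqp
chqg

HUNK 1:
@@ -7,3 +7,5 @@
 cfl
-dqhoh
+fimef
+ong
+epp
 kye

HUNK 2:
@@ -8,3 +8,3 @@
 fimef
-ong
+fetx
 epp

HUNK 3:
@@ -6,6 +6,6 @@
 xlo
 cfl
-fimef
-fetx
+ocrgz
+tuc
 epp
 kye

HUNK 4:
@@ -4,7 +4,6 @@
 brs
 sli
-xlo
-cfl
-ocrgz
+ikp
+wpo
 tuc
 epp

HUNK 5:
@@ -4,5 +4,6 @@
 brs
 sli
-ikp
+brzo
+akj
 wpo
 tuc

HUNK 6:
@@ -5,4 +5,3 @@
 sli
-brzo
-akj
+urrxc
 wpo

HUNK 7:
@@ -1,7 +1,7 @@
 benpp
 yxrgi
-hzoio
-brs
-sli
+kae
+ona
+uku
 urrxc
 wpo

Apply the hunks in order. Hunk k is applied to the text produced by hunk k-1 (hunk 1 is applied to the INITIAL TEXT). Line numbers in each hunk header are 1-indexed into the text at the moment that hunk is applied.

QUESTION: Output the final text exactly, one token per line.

Hunk 1: at line 7 remove [dqhoh] add [fimef,ong,epp] -> 15 lines: benpp yxrgi hzoio brs sli xlo cfl fimef ong epp kye cchyv jcx egrqp chqg
Hunk 2: at line 8 remove [ong] add [fetx] -> 15 lines: benpp yxrgi hzoio brs sli xlo cfl fimef fetx epp kye cchyv jcx egrqp chqg
Hunk 3: at line 6 remove [fimef,fetx] add [ocrgz,tuc] -> 15 lines: benpp yxrgi hzoio brs sli xlo cfl ocrgz tuc epp kye cchyv jcx egrqp chqg
Hunk 4: at line 4 remove [xlo,cfl,ocrgz] add [ikp,wpo] -> 14 lines: benpp yxrgi hzoio brs sli ikp wpo tuc epp kye cchyv jcx egrqp chqg
Hunk 5: at line 4 remove [ikp] add [brzo,akj] -> 15 lines: benpp yxrgi hzoio brs sli brzo akj wpo tuc epp kye cchyv jcx egrqp chqg
Hunk 6: at line 5 remove [brzo,akj] add [urrxc] -> 14 lines: benpp yxrgi hzoio brs sli urrxc wpo tuc epp kye cchyv jcx egrqp chqg
Hunk 7: at line 1 remove [hzoio,brs,sli] add [kae,ona,uku] -> 14 lines: benpp yxrgi kae ona uku urrxc wpo tuc epp kye cchyv jcx egrqp chqg

Answer: benpp
yxrgi
kae
ona
uku
urrxc
wpo
tuc
epp
kye
cchyv
jcx
egrqp
chqg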